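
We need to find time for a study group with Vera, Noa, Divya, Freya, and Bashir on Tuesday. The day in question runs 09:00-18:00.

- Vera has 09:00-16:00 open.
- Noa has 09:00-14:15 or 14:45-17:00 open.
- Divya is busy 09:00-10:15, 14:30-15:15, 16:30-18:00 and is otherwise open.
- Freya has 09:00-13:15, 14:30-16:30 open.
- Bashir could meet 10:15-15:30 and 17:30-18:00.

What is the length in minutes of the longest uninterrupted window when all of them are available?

Vera free: 09:00-16:00.
Noa free: 09:00-14:15, 14:45-17:00.
Divya free: 10:15-14:30, 15:15-16:30 (invert busy blocks within the working day).
Freya free: 09:00-13:15, 14:30-16:30.
Bashir free: 10:15-15:30, 17:30-18:00.
Vera ∩ Noa: 09:00-14:15, 14:45-16:00.
Vera ∩ Noa ∩ Divya: 10:15-14:15, 15:15-16:00.
Vera ∩ Noa ∩ Divya ∩ Freya: 10:15-13:15, 15:15-16:00.
Vera ∩ Noa ∩ Divya ∩ Freya ∩ Bashir: 10:15-13:15, 15:15-15:30.
The longest is 10:15-13:15 at 180 minutes.

180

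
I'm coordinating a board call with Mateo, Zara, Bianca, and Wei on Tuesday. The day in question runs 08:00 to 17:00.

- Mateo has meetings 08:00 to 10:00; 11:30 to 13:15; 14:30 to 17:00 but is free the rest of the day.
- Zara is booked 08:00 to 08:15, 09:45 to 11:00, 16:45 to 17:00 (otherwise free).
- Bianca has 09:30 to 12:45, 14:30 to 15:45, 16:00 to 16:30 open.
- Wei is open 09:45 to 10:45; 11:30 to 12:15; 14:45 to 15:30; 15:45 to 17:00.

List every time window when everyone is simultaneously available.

none

Mateo free: 10:00-11:30, 13:15-14:30 (invert busy blocks within the working day).
Zara free: 08:15-09:45, 11:00-16:45 (invert busy blocks within the working day).
Bianca free: 09:30-12:45, 14:30-15:45, 16:00-16:30.
Wei free: 09:45-10:45, 11:30-12:15, 14:45-15:30, 15:45-17:00.
Mateo ∩ Zara: 11:00-11:30, 13:15-14:30.
Mateo ∩ Zara ∩ Bianca: 11:00-11:30.
Mateo ∩ Zara ∩ Bianca ∩ Wei: ∅.
There is no time when everyone is free.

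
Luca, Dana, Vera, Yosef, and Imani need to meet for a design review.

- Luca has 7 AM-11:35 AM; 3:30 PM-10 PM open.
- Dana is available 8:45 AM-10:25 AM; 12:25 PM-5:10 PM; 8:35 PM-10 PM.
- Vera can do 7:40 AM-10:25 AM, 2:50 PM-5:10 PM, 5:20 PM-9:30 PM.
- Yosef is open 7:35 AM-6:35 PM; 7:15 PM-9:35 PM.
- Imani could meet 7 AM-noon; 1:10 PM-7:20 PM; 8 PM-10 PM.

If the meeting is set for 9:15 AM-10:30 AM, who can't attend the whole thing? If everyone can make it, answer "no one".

Luca: free for 09:15-10:30. Dana: not fully free for 09:15-10:30. Vera: not fully free for 09:15-10:30. Yosef: free for 09:15-10:30. Imani: free for 09:15-10:30.

Dana, Vera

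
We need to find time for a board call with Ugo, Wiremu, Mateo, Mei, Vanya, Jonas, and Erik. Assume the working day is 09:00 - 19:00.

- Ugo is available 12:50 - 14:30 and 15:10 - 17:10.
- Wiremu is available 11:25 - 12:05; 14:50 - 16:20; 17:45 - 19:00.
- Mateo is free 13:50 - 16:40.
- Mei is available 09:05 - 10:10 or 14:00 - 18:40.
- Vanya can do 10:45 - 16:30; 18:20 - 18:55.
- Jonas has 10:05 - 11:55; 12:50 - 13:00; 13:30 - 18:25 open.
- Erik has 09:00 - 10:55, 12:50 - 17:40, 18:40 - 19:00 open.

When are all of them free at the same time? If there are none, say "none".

15:10-16:20

Ugo ∩ Wiremu: 15:10-16:20.
Ugo ∩ Wiremu ∩ Mateo: 15:10-16:20.
Ugo ∩ Wiremu ∩ Mateo ∩ Mei: 15:10-16:20.
Ugo ∩ Wiremu ∩ Mateo ∩ Mei ∩ Vanya: 15:10-16:20.
Ugo ∩ Wiremu ∩ Mateo ∩ Mei ∩ Vanya ∩ Jonas: 15:10-16:20.
Ugo ∩ Wiremu ∩ Mateo ∩ Mei ∩ Vanya ∩ Jonas ∩ Erik: 15:10-16:20.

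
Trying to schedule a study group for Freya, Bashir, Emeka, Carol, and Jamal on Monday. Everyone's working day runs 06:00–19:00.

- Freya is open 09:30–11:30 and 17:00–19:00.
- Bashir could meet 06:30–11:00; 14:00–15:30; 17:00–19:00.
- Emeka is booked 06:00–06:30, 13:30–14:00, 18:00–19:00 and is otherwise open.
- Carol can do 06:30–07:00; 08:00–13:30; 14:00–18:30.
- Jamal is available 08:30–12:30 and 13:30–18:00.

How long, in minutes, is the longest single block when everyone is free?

Freya free: 09:30-11:30, 17:00-19:00.
Bashir free: 06:30-11:00, 14:00-15:30, 17:00-19:00.
Emeka free: 06:30-13:30, 14:00-18:00 (invert busy blocks within the working day).
Carol free: 06:30-07:00, 08:00-13:30, 14:00-18:30.
Jamal free: 08:30-12:30, 13:30-18:00.
Freya ∩ Bashir: 09:30-11:00, 17:00-19:00.
Freya ∩ Bashir ∩ Emeka: 09:30-11:00, 17:00-18:00.
Freya ∩ Bashir ∩ Emeka ∩ Carol: 09:30-11:00, 17:00-18:00.
Freya ∩ Bashir ∩ Emeka ∩ Carol ∩ Jamal: 09:30-11:00, 17:00-18:00.
The longest is 09:30-11:00 at 90 minutes.

90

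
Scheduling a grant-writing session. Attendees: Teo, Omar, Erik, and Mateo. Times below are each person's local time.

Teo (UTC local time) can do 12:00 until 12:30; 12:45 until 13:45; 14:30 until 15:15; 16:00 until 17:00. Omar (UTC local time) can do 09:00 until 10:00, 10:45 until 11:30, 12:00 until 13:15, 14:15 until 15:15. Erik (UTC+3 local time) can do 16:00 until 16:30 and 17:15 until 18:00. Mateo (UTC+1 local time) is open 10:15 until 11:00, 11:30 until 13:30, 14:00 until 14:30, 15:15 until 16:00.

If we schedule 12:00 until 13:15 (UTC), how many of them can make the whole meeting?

Teo in UTC: 12:00-12:30, 12:45-13:45, 14:30-15:15, 16:00-17:00.
Omar in UTC: 09:00-10:00, 10:45-11:30, 12:00-13:15, 14:15-15:15.
Erik in UTC: 13:00-13:30, 14:15-15:00 (subtract 3h to convert from UTC+3).
Mateo in UTC: 09:15-10:00, 10:30-12:30, 13:00-13:30, 14:15-15:00 (subtract 1h to convert from UTC+1).
Omar can make the full 12:00-13:15 slot — that's 1.

1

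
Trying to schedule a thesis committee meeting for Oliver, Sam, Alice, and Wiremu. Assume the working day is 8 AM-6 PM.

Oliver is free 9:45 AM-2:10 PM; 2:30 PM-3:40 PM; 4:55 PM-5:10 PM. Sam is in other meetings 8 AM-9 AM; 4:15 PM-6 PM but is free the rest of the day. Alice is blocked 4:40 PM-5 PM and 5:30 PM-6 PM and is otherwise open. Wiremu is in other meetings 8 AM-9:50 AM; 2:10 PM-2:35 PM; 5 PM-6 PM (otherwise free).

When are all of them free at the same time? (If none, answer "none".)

09:50-14:10, 14:35-15:40

Oliver free: 09:45-14:10, 14:30-15:40, 16:55-17:10.
Sam free: 09:00-16:15 (invert busy blocks within the working day).
Alice free: 08:00-16:40, 17:00-17:30 (invert busy blocks within the working day).
Wiremu free: 09:50-14:10, 14:35-17:00 (invert busy blocks within the working day).
Oliver ∩ Sam: 09:45-14:10, 14:30-15:40.
Oliver ∩ Sam ∩ Alice: 09:45-14:10, 14:30-15:40.
Oliver ∩ Sam ∩ Alice ∩ Wiremu: 09:50-14:10, 14:35-15:40.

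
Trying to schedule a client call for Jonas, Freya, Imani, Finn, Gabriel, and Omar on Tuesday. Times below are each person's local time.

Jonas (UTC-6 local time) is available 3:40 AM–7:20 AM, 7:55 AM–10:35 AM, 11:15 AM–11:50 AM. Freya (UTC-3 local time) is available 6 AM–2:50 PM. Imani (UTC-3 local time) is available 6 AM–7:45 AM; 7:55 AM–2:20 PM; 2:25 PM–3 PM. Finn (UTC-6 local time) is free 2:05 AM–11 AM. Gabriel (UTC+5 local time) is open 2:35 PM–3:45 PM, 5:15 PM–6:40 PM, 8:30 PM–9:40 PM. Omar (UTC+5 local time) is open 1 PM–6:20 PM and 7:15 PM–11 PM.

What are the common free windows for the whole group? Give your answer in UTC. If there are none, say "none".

09:40-10:45, 12:15-13:20, 15:30-16:35

Jonas in UTC: 09:40-13:20, 13:55-16:35, 17:15-17:50 (add 6h to convert from UTC-6).
Freya in UTC: 09:00-17:50 (add 3h to convert from UTC-3).
Imani in UTC: 09:00-10:45, 10:55-17:20, 17:25-18:00 (add 3h to convert from UTC-3).
Finn in UTC: 08:05-17:00 (add 6h to convert from UTC-6).
Gabriel in UTC: 09:35-10:45, 12:15-13:40, 15:30-16:40 (subtract 5h to convert from UTC+5).
Omar in UTC: 08:00-13:20, 14:15-18:00 (subtract 5h to convert from UTC+5).
Jonas ∩ Freya: 09:40-13:20, 13:55-16:35, 17:15-17:50.
Jonas ∩ Freya ∩ Imani: 09:40-10:45, 10:55-13:20, 13:55-16:35, 17:15-17:20, 17:25-17:50.
Jonas ∩ Freya ∩ Imani ∩ Finn: 09:40-10:45, 10:55-13:20, 13:55-16:35.
Jonas ∩ Freya ∩ Imani ∩ Finn ∩ Gabriel: 09:40-10:45, 12:15-13:20, 15:30-16:35.
Jonas ∩ Freya ∩ Imani ∩ Finn ∩ Gabriel ∩ Omar: 09:40-10:45, 12:15-13:20, 15:30-16:35.
Those are the intersection windows.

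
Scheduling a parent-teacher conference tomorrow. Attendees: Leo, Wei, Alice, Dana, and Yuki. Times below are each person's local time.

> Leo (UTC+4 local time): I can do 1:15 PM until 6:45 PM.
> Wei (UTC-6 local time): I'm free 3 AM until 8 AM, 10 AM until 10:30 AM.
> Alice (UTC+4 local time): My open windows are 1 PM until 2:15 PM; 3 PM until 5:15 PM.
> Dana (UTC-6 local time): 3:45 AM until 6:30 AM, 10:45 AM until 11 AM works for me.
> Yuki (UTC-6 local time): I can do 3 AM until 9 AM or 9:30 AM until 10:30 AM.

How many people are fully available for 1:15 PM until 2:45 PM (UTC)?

2

Leo in UTC: 09:15-14:45 (subtract 4h to convert from UTC+4).
Wei in UTC: 09:00-14:00, 16:00-16:30 (add 6h to convert from UTC-6).
Alice in UTC: 09:00-10:15, 11:00-13:15 (subtract 4h to convert from UTC+4).
Dana in UTC: 09:45-12:30, 16:45-17:00 (add 6h to convert from UTC-6).
Yuki in UTC: 09:00-15:00, 15:30-16:30 (add 6h to convert from UTC-6).
Leo and Yuki can make the full 13:15-14:45 slot — that's 2.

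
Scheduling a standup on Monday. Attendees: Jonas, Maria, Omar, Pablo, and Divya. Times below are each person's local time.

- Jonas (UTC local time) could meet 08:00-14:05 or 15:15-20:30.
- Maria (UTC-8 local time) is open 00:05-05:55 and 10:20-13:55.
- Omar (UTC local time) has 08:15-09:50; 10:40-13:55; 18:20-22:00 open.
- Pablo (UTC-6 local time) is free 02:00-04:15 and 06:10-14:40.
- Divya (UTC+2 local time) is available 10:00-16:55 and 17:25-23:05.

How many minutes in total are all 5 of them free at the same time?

330

Jonas in UTC: 08:00-14:05, 15:15-20:30.
Maria in UTC: 08:05-13:55, 18:20-21:55 (add 8h to convert from UTC-8).
Omar in UTC: 08:15-09:50, 10:40-13:55, 18:20-22:00.
Pablo in UTC: 08:00-10:15, 12:10-20:40 (add 6h to convert from UTC-6).
Divya in UTC: 08:00-14:55, 15:25-21:05 (subtract 2h to convert from UTC+2).
Jonas ∩ Maria: 08:05-13:55, 18:20-20:30.
Jonas ∩ Maria ∩ Omar: 08:15-09:50, 10:40-13:55, 18:20-20:30.
Jonas ∩ Maria ∩ Omar ∩ Pablo: 08:15-09:50, 12:10-13:55, 18:20-20:30.
Jonas ∩ Maria ∩ Omar ∩ Pablo ∩ Divya: 08:15-09:50, 12:10-13:55, 18:20-20:30.
Summing the common windows: 95 + 105 + 130 = 330 minutes.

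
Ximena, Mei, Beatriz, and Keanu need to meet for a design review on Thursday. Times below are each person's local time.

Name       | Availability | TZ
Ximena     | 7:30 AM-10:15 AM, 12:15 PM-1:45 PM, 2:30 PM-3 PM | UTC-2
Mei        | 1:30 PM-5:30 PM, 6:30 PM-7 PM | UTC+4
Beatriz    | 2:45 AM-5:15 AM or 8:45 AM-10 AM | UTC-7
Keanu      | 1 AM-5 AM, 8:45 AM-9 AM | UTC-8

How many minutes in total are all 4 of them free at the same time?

Ximena in UTC: 09:30-12:15, 14:15-15:45, 16:30-17:00 (add 2h to convert from UTC-2).
Mei in UTC: 09:30-13:30, 14:30-15:00 (subtract 4h to convert from UTC+4).
Beatriz in UTC: 09:45-12:15, 15:45-17:00 (add 7h to convert from UTC-7).
Keanu in UTC: 09:00-13:00, 16:45-17:00 (add 8h to convert from UTC-8).
Ximena ∩ Mei: 09:30-12:15, 14:30-15:00.
Ximena ∩ Mei ∩ Beatriz: 09:45-12:15.
Ximena ∩ Mei ∩ Beatriz ∩ Keanu: 09:45-12:15.
Those are the intersection windows.
That's a single block of 150 minutes.

150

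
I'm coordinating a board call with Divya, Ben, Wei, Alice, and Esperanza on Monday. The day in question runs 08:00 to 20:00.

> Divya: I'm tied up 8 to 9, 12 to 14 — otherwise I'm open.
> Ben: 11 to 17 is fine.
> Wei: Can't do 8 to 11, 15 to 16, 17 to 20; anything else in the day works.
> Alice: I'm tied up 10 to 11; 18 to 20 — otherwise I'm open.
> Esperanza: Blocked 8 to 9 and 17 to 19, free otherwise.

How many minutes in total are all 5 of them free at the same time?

Divya free: 09:00-12:00, 14:00-20:00 (invert busy blocks within the working day).
Ben free: 11:00-17:00.
Wei free: 11:00-15:00, 16:00-17:00 (invert busy blocks within the working day).
Alice free: 08:00-10:00, 11:00-18:00 (invert busy blocks within the working day).
Esperanza free: 09:00-17:00, 19:00-20:00 (invert busy blocks within the working day).
Divya ∩ Ben: 11:00-12:00, 14:00-17:00.
Divya ∩ Ben ∩ Wei: 11:00-12:00, 14:00-15:00, 16:00-17:00.
Divya ∩ Ben ∩ Wei ∩ Alice: 11:00-12:00, 14:00-15:00, 16:00-17:00.
Divya ∩ Ben ∩ Wei ∩ Alice ∩ Esperanza: 11:00-12:00, 14:00-15:00, 16:00-17:00.
So the common availability across everyone is 11:00-12:00, 14:00-15:00, 16:00-17:00.
Summing the common windows: 60 + 60 + 60 = 180 minutes.

180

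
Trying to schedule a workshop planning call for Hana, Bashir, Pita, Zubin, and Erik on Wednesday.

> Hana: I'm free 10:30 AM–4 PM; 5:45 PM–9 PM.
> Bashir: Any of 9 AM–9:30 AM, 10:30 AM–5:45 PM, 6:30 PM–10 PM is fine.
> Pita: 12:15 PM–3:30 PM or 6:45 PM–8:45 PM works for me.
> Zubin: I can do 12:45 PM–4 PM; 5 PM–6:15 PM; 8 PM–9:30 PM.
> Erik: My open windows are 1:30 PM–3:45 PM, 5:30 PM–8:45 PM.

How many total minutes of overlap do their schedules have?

Hana ∩ Bashir: 10:30-16:00, 18:30-21:00.
Hana ∩ Bashir ∩ Pita: 12:15-15:30, 18:45-20:45.
Hana ∩ Bashir ∩ Pita ∩ Zubin: 12:45-15:30, 20:00-20:45.
Hana ∩ Bashir ∩ Pita ∩ Zubin ∩ Erik: 13:30-15:30, 20:00-20:45.
Those are the intersection windows.
Summing the common windows: 120 + 45 = 165 minutes.

165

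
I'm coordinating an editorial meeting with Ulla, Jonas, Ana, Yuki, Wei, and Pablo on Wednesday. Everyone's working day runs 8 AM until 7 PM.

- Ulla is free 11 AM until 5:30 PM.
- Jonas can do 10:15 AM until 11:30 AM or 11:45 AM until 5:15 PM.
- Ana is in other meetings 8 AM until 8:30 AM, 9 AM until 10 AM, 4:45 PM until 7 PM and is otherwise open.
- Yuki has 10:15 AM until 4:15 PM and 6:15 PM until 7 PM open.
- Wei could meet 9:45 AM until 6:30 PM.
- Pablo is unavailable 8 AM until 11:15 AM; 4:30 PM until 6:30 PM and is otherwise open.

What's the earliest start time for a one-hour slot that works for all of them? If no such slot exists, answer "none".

11:45

Ulla free: 11:00-17:30.
Jonas free: 10:15-11:30, 11:45-17:15.
Ana free: 08:30-09:00, 10:00-16:45 (invert busy blocks within the working day).
Yuki free: 10:15-16:15, 18:15-19:00.
Wei free: 09:45-18:30.
Pablo free: 11:15-16:30, 18:30-19:00 (invert busy blocks within the working day).
Ulla ∩ Jonas: 11:00-11:30, 11:45-17:15.
Ulla ∩ Jonas ∩ Ana: 11:00-11:30, 11:45-16:45.
Ulla ∩ Jonas ∩ Ana ∩ Yuki: 11:00-11:30, 11:45-16:15.
Ulla ∩ Jonas ∩ Ana ∩ Yuki ∩ Wei: 11:00-11:30, 11:45-16:15.
Ulla ∩ Jonas ∩ Ana ∩ Yuki ∩ Wei ∩ Pablo: 11:15-11:30, 11:45-16:15.
So the common availability across everyone is 11:15-11:30, 11:45-16:15.
The first common window of at least 60 minutes is 11:45-16:15, so the earliest start is 11:45.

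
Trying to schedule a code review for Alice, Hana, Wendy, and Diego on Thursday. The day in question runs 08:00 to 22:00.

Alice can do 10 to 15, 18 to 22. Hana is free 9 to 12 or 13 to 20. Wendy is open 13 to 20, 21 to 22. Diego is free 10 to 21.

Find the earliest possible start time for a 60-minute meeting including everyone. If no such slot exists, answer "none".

Alice ∩ Hana: 10:00-12:00, 13:00-15:00, 18:00-20:00.
Alice ∩ Hana ∩ Wendy: 13:00-15:00, 18:00-20:00.
Alice ∩ Hana ∩ Wendy ∩ Diego: 13:00-15:00, 18:00-20:00.
The first common window of at least 60 minutes is 13:00-15:00, so the earliest start is 13:00.

13:00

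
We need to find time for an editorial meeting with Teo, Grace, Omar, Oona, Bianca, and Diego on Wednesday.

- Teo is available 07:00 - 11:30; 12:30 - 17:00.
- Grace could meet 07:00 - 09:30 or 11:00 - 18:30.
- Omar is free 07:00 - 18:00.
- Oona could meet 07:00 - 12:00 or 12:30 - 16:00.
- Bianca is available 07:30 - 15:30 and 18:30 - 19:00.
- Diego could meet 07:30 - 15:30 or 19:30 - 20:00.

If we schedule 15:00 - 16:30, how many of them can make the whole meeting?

3

Teo, Grace, and Omar can make the full 15:00-16:30 slot — that's 3.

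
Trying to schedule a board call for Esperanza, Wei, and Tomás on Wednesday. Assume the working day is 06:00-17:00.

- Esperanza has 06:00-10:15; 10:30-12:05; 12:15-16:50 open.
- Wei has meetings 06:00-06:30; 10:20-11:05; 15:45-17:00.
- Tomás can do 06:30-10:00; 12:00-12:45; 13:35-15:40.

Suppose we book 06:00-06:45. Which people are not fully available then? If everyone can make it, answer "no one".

Esperanza free: 06:00-10:15, 10:30-12:05, 12:15-16:50.
Wei free: 06:30-10:20, 11:05-15:45 (invert busy blocks within the working day).
Tomás free: 06:30-10:00, 12:00-12:45, 13:35-15:40.
Esperanza: free for 06:00-06:45. Wei: not fully free for 06:00-06:45. Tomás: not fully free for 06:00-06:45.

Tomás, Wei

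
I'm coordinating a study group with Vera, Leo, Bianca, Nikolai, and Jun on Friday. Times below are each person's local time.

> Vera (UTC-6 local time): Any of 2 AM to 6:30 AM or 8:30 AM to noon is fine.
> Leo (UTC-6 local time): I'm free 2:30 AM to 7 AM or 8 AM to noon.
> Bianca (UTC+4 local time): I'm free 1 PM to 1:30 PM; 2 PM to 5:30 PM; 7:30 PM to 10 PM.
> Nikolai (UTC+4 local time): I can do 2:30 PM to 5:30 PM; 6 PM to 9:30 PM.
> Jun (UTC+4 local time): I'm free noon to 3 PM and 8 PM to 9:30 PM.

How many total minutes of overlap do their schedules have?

Vera in UTC: 08:00-12:30, 14:30-18:00 (add 6h to convert from UTC-6).
Leo in UTC: 08:30-13:00, 14:00-18:00 (add 6h to convert from UTC-6).
Bianca in UTC: 09:00-09:30, 10:00-13:30, 15:30-18:00 (subtract 4h to convert from UTC+4).
Nikolai in UTC: 10:30-13:30, 14:00-17:30 (subtract 4h to convert from UTC+4).
Jun in UTC: 08:00-11:00, 16:00-17:30 (subtract 4h to convert from UTC+4).
Vera ∩ Leo: 08:30-12:30, 14:30-18:00.
Vera ∩ Leo ∩ Bianca: 09:00-09:30, 10:00-12:30, 15:30-18:00.
Vera ∩ Leo ∩ Bianca ∩ Nikolai: 10:30-12:30, 15:30-17:30.
Vera ∩ Leo ∩ Bianca ∩ Nikolai ∩ Jun: 10:30-11:00, 16:00-17:30.
Those are the intersection windows.
Summing the common windows: 30 + 90 = 120 minutes.

120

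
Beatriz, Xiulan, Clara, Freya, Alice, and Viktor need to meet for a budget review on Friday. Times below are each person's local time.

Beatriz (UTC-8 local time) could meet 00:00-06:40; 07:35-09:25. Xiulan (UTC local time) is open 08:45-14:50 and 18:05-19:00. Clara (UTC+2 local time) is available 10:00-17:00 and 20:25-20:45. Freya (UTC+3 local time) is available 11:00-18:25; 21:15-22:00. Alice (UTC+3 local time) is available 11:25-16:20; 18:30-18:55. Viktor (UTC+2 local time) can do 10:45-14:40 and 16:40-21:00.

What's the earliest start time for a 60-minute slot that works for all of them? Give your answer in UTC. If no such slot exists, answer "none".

Beatriz in UTC: 08:00-14:40, 15:35-17:25 (add 8h to convert from UTC-8).
Xiulan in UTC: 08:45-14:50, 18:05-19:00.
Clara in UTC: 08:00-15:00, 18:25-18:45 (subtract 2h to convert from UTC+2).
Freya in UTC: 08:00-15:25, 18:15-19:00 (subtract 3h to convert from UTC+3).
Alice in UTC: 08:25-13:20, 15:30-15:55 (subtract 3h to convert from UTC+3).
Viktor in UTC: 08:45-12:40, 14:40-19:00 (subtract 2h to convert from UTC+2).
Beatriz ∩ Xiulan: 08:45-14:40.
Beatriz ∩ Xiulan ∩ Clara: 08:45-14:40.
Beatriz ∩ Xiulan ∩ Clara ∩ Freya: 08:45-14:40.
Beatriz ∩ Xiulan ∩ Clara ∩ Freya ∩ Alice: 08:45-13:20.
Beatriz ∩ Xiulan ∩ Clara ∩ Freya ∩ Alice ∩ Viktor: 08:45-12:40.
Those are the intersection windows.
The first common window of at least 60 minutes is 08:45-12:40, so the earliest start is 08:45.

08:45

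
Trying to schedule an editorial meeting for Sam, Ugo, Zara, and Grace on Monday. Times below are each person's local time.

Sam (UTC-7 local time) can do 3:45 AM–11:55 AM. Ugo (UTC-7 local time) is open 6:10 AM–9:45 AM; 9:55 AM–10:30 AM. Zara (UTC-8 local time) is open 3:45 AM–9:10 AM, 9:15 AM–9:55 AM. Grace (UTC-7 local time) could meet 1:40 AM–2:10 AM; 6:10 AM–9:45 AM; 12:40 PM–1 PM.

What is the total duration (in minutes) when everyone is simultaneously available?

215

Sam in UTC: 10:45-18:55 (add 7h to convert from UTC-7).
Ugo in UTC: 13:10-16:45, 16:55-17:30 (add 7h to convert from UTC-7).
Zara in UTC: 11:45-17:10, 17:15-17:55 (add 8h to convert from UTC-8).
Grace in UTC: 08:40-09:10, 13:10-16:45, 19:40-20:00 (add 7h to convert from UTC-7).
Sam ∩ Ugo: 13:10-16:45, 16:55-17:30.
Sam ∩ Ugo ∩ Zara: 13:10-16:45, 16:55-17:10, 17:15-17:30.
Sam ∩ Ugo ∩ Zara ∩ Grace: 13:10-16:45.
That's a single block of 215 minutes.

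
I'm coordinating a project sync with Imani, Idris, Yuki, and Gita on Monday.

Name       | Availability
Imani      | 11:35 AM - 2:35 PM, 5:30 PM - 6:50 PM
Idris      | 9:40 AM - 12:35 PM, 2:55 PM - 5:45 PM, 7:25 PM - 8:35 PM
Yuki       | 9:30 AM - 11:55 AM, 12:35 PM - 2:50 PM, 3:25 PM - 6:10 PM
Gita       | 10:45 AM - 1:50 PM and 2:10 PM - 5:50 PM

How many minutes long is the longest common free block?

Imani ∩ Idris: 11:35-12:35, 17:30-17:45.
Imani ∩ Idris ∩ Yuki: 11:35-11:55, 17:30-17:45.
Imani ∩ Idris ∩ Yuki ∩ Gita: 11:35-11:55, 17:30-17:45.
Those are the intersection windows.
The longest is 11:35-11:55 at 20 minutes.

20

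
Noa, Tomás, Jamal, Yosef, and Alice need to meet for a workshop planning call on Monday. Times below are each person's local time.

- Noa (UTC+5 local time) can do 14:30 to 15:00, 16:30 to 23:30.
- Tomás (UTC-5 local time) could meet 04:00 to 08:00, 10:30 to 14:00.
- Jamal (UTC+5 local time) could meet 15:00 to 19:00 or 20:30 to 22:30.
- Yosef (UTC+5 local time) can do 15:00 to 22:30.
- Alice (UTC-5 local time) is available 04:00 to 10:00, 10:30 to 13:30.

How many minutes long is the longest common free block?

120

Noa in UTC: 09:30-10:00, 11:30-18:30 (subtract 5h to convert from UTC+5).
Tomás in UTC: 09:00-13:00, 15:30-19:00 (add 5h to convert from UTC-5).
Jamal in UTC: 10:00-14:00, 15:30-17:30 (subtract 5h to convert from UTC+5).
Yosef in UTC: 10:00-17:30 (subtract 5h to convert from UTC+5).
Alice in UTC: 09:00-15:00, 15:30-18:30 (add 5h to convert from UTC-5).
Noa ∩ Tomás: 09:30-10:00, 11:30-13:00, 15:30-18:30.
Noa ∩ Tomás ∩ Jamal: 11:30-13:00, 15:30-17:30.
Noa ∩ Tomás ∩ Jamal ∩ Yosef: 11:30-13:00, 15:30-17:30.
Noa ∩ Tomás ∩ Jamal ∩ Yosef ∩ Alice: 11:30-13:00, 15:30-17:30.
So the common availability across everyone is 11:30-13:00, 15:30-17:30.
The longest is 15:30-17:30 at 120 minutes.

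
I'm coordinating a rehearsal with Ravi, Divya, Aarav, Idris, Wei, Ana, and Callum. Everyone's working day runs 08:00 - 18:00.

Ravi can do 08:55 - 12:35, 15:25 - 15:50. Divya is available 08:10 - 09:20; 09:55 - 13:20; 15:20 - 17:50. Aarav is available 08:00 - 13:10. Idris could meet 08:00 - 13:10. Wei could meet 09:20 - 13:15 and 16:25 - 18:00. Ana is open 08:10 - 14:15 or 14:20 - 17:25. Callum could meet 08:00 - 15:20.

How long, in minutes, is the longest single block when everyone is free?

160

Ravi ∩ Divya: 08:55-09:20, 09:55-12:35, 15:25-15:50.
Ravi ∩ Divya ∩ Aarav: 08:55-09:20, 09:55-12:35.
Ravi ∩ Divya ∩ Aarav ∩ Idris: 08:55-09:20, 09:55-12:35.
Ravi ∩ Divya ∩ Aarav ∩ Idris ∩ Wei: 09:55-12:35.
Ravi ∩ Divya ∩ Aarav ∩ Idris ∩ Wei ∩ Ana: 09:55-12:35.
Ravi ∩ Divya ∩ Aarav ∩ Idris ∩ Wei ∩ Ana ∩ Callum: 09:55-12:35.
Those are the intersection windows.
The longest is 09:55-12:35 at 160 minutes.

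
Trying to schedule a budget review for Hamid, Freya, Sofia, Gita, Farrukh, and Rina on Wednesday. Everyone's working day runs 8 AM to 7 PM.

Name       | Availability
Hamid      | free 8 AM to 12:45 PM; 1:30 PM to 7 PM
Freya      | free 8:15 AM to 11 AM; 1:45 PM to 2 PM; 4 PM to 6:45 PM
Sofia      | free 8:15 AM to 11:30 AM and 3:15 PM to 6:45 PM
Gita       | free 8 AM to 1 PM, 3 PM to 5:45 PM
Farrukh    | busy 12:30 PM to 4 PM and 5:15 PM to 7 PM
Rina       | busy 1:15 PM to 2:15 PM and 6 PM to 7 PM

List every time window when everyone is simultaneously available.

Hamid free: 08:00-12:45, 13:30-19:00.
Freya free: 08:15-11:00, 13:45-14:00, 16:00-18:45.
Sofia free: 08:15-11:30, 15:15-18:45.
Gita free: 08:00-13:00, 15:00-17:45.
Farrukh free: 08:00-12:30, 16:00-17:15 (invert busy blocks within the working day).
Rina free: 08:00-13:15, 14:15-18:00 (invert busy blocks within the working day).
Hamid ∩ Freya: 08:15-11:00, 13:45-14:00, 16:00-18:45.
Hamid ∩ Freya ∩ Sofia: 08:15-11:00, 16:00-18:45.
Hamid ∩ Freya ∩ Sofia ∩ Gita: 08:15-11:00, 16:00-17:45.
Hamid ∩ Freya ∩ Sofia ∩ Gita ∩ Farrukh: 08:15-11:00, 16:00-17:15.
Hamid ∩ Freya ∩ Sofia ∩ Gita ∩ Farrukh ∩ Rina: 08:15-11:00, 16:00-17:15.

08:15-11:00, 16:00-17:15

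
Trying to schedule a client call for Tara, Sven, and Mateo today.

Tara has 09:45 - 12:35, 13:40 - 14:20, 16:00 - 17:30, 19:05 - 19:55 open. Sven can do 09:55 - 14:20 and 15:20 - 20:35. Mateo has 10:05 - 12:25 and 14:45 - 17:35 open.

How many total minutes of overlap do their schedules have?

230

Tara ∩ Sven: 09:55-12:35, 13:40-14:20, 16:00-17:30, 19:05-19:55.
Tara ∩ Sven ∩ Mateo: 10:05-12:25, 16:00-17:30.
So the common availability across everyone is 10:05-12:25, 16:00-17:30.
Summing the common windows: 140 + 90 = 230 minutes.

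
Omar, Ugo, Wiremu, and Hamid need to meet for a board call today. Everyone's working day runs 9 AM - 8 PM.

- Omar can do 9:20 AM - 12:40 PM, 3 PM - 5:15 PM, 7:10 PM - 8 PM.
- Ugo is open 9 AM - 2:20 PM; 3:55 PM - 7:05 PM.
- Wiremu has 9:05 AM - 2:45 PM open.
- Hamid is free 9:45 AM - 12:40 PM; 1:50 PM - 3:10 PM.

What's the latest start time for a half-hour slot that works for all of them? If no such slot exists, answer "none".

Omar ∩ Ugo: 09:20-12:40, 15:55-17:15.
Omar ∩ Ugo ∩ Wiremu: 09:20-12:40.
Omar ∩ Ugo ∩ Wiremu ∩ Hamid: 09:45-12:40.
Those are the intersection windows.
The last common window of at least 30 minutes is 09:45-12:40; a 30-minute meeting can start as late as 12:10 and still end by 12:40.

12:10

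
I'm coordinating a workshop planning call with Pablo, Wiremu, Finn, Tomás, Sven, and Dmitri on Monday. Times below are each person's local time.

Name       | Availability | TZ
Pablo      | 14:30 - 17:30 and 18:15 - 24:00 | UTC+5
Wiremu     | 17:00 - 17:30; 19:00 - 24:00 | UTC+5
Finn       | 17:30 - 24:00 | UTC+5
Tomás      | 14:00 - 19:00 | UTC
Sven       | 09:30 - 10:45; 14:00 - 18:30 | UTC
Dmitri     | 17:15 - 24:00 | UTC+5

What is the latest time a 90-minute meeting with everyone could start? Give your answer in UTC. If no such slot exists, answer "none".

Pablo in UTC: 09:30-12:30, 13:15-19:00 (subtract 5h to convert from UTC+5).
Wiremu in UTC: 12:00-12:30, 14:00-19:00 (subtract 5h to convert from UTC+5).
Finn in UTC: 12:30-19:00 (subtract 5h to convert from UTC+5).
Tomás in UTC: 14:00-19:00.
Sven in UTC: 09:30-10:45, 14:00-18:30.
Dmitri in UTC: 12:15-19:00 (subtract 5h to convert from UTC+5).
Pablo ∩ Wiremu: 12:00-12:30, 14:00-19:00.
Pablo ∩ Wiremu ∩ Finn: 14:00-19:00.
Pablo ∩ Wiremu ∩ Finn ∩ Tomás: 14:00-19:00.
Pablo ∩ Wiremu ∩ Finn ∩ Tomás ∩ Sven: 14:00-18:30.
Pablo ∩ Wiremu ∩ Finn ∩ Tomás ∩ Sven ∩ Dmitri: 14:00-18:30.
Those are the intersection windows.
The last common window of at least 90 minutes is 14:00-18:30; a 90-minute meeting can start as late as 17:00 and still end by 18:30.

17:00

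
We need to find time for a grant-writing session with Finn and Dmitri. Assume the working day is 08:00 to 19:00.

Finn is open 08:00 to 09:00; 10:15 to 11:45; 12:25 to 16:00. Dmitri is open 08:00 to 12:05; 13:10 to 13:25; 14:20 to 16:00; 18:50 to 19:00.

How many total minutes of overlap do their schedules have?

Finn ∩ Dmitri: 08:00-09:00, 10:15-11:45, 13:10-13:25, 14:20-16:00.
Those are the intersection windows.
Summing the common windows: 60 + 90 + 15 + 100 = 265 minutes.

265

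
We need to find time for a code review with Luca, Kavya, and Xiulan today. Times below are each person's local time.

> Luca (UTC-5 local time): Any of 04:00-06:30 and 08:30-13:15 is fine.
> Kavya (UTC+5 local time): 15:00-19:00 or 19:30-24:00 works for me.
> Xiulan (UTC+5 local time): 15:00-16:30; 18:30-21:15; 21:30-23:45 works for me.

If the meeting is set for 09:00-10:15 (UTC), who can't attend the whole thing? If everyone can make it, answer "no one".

Kavya, Xiulan

Luca in UTC: 09:00-11:30, 13:30-18:15 (add 5h to convert from UTC-5).
Kavya in UTC: 10:00-14:00, 14:30-19:00 (subtract 5h to convert from UTC+5).
Xiulan in UTC: 10:00-11:30, 13:30-16:15, 16:30-18:45 (subtract 5h to convert from UTC+5).
Luca: free for 09:00-10:15. Kavya: not fully free for 09:00-10:15. Xiulan: not fully free for 09:00-10:15.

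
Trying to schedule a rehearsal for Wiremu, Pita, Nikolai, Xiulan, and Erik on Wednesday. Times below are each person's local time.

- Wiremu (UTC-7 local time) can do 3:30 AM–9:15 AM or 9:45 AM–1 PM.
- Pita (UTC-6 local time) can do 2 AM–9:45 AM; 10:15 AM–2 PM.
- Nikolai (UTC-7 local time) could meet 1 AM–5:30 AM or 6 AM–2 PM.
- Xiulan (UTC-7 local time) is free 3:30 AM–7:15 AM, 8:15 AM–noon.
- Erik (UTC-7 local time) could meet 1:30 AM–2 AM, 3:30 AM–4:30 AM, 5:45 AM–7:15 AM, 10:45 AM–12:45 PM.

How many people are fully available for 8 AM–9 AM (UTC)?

2

Wiremu in UTC: 10:30-16:15, 16:45-20:00 (add 7h to convert from UTC-7).
Pita in UTC: 08:00-15:45, 16:15-20:00 (add 6h to convert from UTC-6).
Nikolai in UTC: 08:00-12:30, 13:00-21:00 (add 7h to convert from UTC-7).
Xiulan in UTC: 10:30-14:15, 15:15-19:00 (add 7h to convert from UTC-7).
Erik in UTC: 08:30-09:00, 10:30-11:30, 12:45-14:15, 17:45-19:45 (add 7h to convert from UTC-7).
Pita and Nikolai can make the full 08:00-09:00 slot — that's 2.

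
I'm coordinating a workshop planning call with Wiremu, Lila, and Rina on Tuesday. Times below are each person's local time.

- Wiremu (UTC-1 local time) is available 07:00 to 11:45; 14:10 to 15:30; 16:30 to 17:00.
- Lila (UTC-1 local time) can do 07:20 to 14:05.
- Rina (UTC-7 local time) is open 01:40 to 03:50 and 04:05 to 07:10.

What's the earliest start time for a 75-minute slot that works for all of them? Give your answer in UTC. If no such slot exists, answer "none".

Wiremu in UTC: 08:00-12:45, 15:10-16:30, 17:30-18:00 (add 1h to convert from UTC-1).
Lila in UTC: 08:20-15:05 (add 1h to convert from UTC-1).
Rina in UTC: 08:40-10:50, 11:05-14:10 (add 7h to convert from UTC-7).
Wiremu ∩ Lila: 08:20-12:45.
Wiremu ∩ Lila ∩ Rina: 08:40-10:50, 11:05-12:45.
Those are the intersection windows.
The first common window of at least 75 minutes is 08:40-10:50, so the earliest start is 08:40.

08:40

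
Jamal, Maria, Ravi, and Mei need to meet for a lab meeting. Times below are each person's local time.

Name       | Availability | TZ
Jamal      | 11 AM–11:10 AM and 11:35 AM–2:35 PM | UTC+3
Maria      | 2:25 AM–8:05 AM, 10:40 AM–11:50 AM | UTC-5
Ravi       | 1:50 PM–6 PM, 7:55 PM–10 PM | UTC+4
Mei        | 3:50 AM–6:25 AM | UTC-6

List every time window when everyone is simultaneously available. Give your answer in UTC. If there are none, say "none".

09:50-11:35

Jamal in UTC: 08:00-08:10, 08:35-11:35 (subtract 3h to convert from UTC+3).
Maria in UTC: 07:25-13:05, 15:40-16:50 (add 5h to convert from UTC-5).
Ravi in UTC: 09:50-14:00, 15:55-18:00 (subtract 4h to convert from UTC+4).
Mei in UTC: 09:50-12:25 (add 6h to convert from UTC-6).
Jamal ∩ Maria: 08:00-08:10, 08:35-11:35.
Jamal ∩ Maria ∩ Ravi: 09:50-11:35.
Jamal ∩ Maria ∩ Ravi ∩ Mei: 09:50-11:35.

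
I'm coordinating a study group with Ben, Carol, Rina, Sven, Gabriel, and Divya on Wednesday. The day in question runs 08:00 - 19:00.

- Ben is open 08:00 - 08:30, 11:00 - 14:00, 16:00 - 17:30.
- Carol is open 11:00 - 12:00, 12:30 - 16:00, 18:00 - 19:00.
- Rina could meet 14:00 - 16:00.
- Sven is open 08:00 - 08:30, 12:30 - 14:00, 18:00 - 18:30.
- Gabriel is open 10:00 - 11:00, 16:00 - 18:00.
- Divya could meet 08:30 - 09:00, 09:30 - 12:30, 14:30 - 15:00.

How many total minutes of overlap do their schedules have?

0

Ben ∩ Carol: 11:00-12:00, 12:30-14:00.
Ben ∩ Carol ∩ Rina: ∅.
Ben ∩ Carol ∩ Rina ∩ Sven: ∅.
Ben ∩ Carol ∩ Rina ∩ Sven ∩ Gabriel: ∅.
Ben ∩ Carol ∩ Rina ∩ Sven ∩ Gabriel ∩ Divya: ∅.
There is no time when everyone is free.
There is no common window, so the total is 0 minutes.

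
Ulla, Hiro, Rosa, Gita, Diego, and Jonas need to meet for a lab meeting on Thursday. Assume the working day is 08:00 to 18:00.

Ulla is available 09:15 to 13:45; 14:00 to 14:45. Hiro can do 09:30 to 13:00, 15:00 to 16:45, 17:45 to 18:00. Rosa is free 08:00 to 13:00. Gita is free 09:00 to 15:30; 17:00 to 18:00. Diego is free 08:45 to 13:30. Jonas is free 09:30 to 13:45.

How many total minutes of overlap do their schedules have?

210

Ulla ∩ Hiro: 09:30-13:00.
Ulla ∩ Hiro ∩ Rosa: 09:30-13:00.
Ulla ∩ Hiro ∩ Rosa ∩ Gita: 09:30-13:00.
Ulla ∩ Hiro ∩ Rosa ∩ Gita ∩ Diego: 09:30-13:00.
Ulla ∩ Hiro ∩ Rosa ∩ Gita ∩ Diego ∩ Jonas: 09:30-13:00.
That's a single block of 210 minutes.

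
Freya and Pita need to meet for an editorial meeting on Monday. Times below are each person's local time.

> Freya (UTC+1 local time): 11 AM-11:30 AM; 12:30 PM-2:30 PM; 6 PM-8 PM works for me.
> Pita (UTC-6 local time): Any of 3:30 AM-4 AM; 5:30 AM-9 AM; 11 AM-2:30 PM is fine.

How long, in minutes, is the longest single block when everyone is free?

Freya in UTC: 10:00-10:30, 11:30-13:30, 17:00-19:00 (subtract 1h to convert from UTC+1).
Pita in UTC: 09:30-10:00, 11:30-15:00, 17:00-20:30 (add 6h to convert from UTC-6).
Freya ∩ Pita: 11:30-13:30, 17:00-19:00.
The longest is 11:30-13:30 at 120 minutes.

120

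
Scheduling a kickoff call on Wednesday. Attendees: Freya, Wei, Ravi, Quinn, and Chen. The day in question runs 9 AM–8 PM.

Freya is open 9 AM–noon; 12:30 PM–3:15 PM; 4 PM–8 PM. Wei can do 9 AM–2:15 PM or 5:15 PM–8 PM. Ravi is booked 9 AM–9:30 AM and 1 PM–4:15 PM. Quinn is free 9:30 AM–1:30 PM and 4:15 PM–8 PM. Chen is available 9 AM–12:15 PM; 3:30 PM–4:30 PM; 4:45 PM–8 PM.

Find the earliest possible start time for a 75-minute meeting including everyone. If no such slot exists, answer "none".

09:30

Freya free: 09:00-12:00, 12:30-15:15, 16:00-20:00.
Wei free: 09:00-14:15, 17:15-20:00.
Ravi free: 09:30-13:00, 16:15-20:00 (invert busy blocks within the working day).
Quinn free: 09:30-13:30, 16:15-20:00.
Chen free: 09:00-12:15, 15:30-16:30, 16:45-20:00.
Freya ∩ Wei: 09:00-12:00, 12:30-14:15, 17:15-20:00.
Freya ∩ Wei ∩ Ravi: 09:30-12:00, 12:30-13:00, 17:15-20:00.
Freya ∩ Wei ∩ Ravi ∩ Quinn: 09:30-12:00, 12:30-13:00, 17:15-20:00.
Freya ∩ Wei ∩ Ravi ∩ Quinn ∩ Chen: 09:30-12:00, 17:15-20:00.
Those are the intersection windows.
The first common window of at least 75 minutes is 09:30-12:00, so the earliest start is 09:30.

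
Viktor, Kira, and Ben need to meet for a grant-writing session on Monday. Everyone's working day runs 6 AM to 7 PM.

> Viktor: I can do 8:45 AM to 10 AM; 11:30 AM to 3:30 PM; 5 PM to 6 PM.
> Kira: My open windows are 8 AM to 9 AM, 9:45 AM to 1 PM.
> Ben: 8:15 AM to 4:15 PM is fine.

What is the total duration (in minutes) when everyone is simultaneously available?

Viktor ∩ Kira: 08:45-09:00, 09:45-10:00, 11:30-13:00.
Viktor ∩ Kira ∩ Ben: 08:45-09:00, 09:45-10:00, 11:30-13:00.
Summing the common windows: 15 + 15 + 90 = 120 minutes.

120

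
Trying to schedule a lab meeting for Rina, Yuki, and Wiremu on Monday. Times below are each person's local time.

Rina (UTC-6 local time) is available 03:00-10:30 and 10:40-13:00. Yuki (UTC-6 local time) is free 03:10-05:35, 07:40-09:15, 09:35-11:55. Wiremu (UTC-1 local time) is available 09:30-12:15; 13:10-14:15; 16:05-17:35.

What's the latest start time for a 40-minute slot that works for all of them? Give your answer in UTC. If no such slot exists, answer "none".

Rina in UTC: 09:00-16:30, 16:40-19:00 (add 6h to convert from UTC-6).
Yuki in UTC: 09:10-11:35, 13:40-15:15, 15:35-17:55 (add 6h to convert from UTC-6).
Wiremu in UTC: 10:30-13:15, 14:10-15:15, 17:05-18:35 (add 1h to convert from UTC-1).
Rina ∩ Yuki: 09:10-11:35, 13:40-15:15, 15:35-16:30, 16:40-17:55.
Rina ∩ Yuki ∩ Wiremu: 10:30-11:35, 14:10-15:15, 17:05-17:55.
So the common availability across everyone is 10:30-11:35, 14:10-15:15, 17:05-17:55.
The last common window of at least 40 minutes is 17:05-17:55; a 40-minute meeting can start as late as 17:15 and still end by 17:55.

17:15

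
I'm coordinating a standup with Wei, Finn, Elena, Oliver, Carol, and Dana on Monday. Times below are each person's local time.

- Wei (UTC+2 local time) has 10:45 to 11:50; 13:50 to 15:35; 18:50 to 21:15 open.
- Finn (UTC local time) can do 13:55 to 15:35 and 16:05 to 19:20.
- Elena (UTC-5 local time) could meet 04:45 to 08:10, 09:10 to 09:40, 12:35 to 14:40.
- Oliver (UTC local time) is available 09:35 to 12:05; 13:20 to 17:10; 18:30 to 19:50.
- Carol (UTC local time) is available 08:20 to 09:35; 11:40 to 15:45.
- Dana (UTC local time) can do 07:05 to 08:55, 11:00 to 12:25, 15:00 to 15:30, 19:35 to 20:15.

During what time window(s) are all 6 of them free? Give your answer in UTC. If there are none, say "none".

Wei in UTC: 08:45-09:50, 11:50-13:35, 16:50-19:15 (subtract 2h to convert from UTC+2).
Finn in UTC: 13:55-15:35, 16:05-19:20.
Elena in UTC: 09:45-13:10, 14:10-14:40, 17:35-19:40 (add 5h to convert from UTC-5).
Oliver in UTC: 09:35-12:05, 13:20-17:10, 18:30-19:50.
Carol in UTC: 08:20-09:35, 11:40-15:45.
Dana in UTC: 07:05-08:55, 11:00-12:25, 15:00-15:30, 19:35-20:15.
Wei ∩ Finn: 16:50-19:15.
Wei ∩ Finn ∩ Elena: 17:35-19:15.
Wei ∩ Finn ∩ Elena ∩ Oliver: 18:30-19:15.
Wei ∩ Finn ∩ Elena ∩ Oliver ∩ Carol: ∅.
Wei ∩ Finn ∩ Elena ∩ Oliver ∩ Carol ∩ Dana: ∅.
There is no time when everyone is free.

none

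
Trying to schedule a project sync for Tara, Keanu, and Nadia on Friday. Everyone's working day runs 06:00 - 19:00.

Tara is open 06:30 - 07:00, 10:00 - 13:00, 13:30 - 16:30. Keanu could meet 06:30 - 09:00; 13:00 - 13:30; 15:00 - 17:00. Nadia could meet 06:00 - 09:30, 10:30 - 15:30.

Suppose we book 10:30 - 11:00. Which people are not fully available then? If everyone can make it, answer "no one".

Keanu

Tara: free for 10:30-11:00. Keanu: not fully free for 10:30-11:00. Nadia: free for 10:30-11:00.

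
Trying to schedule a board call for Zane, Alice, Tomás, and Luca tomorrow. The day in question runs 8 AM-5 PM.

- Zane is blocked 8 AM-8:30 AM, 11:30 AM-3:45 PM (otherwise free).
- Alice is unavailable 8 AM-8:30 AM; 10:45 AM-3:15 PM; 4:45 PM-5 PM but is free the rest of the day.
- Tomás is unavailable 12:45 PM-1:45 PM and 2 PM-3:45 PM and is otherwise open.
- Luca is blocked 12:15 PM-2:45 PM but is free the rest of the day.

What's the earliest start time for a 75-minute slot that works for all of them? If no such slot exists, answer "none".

08:30

Zane free: 08:30-11:30, 15:45-17:00 (invert busy blocks within the working day).
Alice free: 08:30-10:45, 15:15-16:45 (invert busy blocks within the working day).
Tomás free: 08:00-12:45, 13:45-14:00, 15:45-17:00 (invert busy blocks within the working day).
Luca free: 08:00-12:15, 14:45-17:00 (invert busy blocks within the working day).
Zane ∩ Alice: 08:30-10:45, 15:45-16:45.
Zane ∩ Alice ∩ Tomás: 08:30-10:45, 15:45-16:45.
Zane ∩ Alice ∩ Tomás ∩ Luca: 08:30-10:45, 15:45-16:45.
Those are the intersection windows.
The first common window of at least 75 minutes is 08:30-10:45, so the earliest start is 08:30.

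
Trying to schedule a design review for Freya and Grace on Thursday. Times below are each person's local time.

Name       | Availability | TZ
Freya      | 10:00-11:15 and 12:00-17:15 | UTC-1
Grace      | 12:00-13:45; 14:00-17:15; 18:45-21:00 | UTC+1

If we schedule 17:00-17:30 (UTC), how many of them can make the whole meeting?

1

Freya in UTC: 11:00-12:15, 13:00-18:15 (add 1h to convert from UTC-1).
Grace in UTC: 11:00-12:45, 13:00-16:15, 17:45-20:00 (subtract 1h to convert from UTC+1).
Freya can make the full 17:00-17:30 slot — that's 1.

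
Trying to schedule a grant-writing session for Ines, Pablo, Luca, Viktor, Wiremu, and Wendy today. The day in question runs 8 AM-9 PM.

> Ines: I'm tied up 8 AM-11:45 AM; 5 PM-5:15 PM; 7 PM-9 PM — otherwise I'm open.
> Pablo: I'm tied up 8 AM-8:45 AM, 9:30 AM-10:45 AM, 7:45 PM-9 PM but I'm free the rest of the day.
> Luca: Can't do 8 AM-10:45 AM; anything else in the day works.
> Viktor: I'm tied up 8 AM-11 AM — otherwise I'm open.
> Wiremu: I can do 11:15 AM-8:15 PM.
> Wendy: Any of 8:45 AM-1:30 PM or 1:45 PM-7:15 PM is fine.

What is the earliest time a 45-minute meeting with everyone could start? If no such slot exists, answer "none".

11:45

Ines free: 11:45-17:00, 17:15-19:00 (invert busy blocks within the working day).
Pablo free: 08:45-09:30, 10:45-19:45 (invert busy blocks within the working day).
Luca free: 10:45-21:00 (invert busy blocks within the working day).
Viktor free: 11:00-21:00 (invert busy blocks within the working day).
Wiremu free: 11:15-20:15.
Wendy free: 08:45-13:30, 13:45-19:15.
Ines ∩ Pablo: 11:45-17:00, 17:15-19:00.
Ines ∩ Pablo ∩ Luca: 11:45-17:00, 17:15-19:00.
Ines ∩ Pablo ∩ Luca ∩ Viktor: 11:45-17:00, 17:15-19:00.
Ines ∩ Pablo ∩ Luca ∩ Viktor ∩ Wiremu: 11:45-17:00, 17:15-19:00.
Ines ∩ Pablo ∩ Luca ∩ Viktor ∩ Wiremu ∩ Wendy: 11:45-13:30, 13:45-17:00, 17:15-19:00.
The first common window of at least 45 minutes is 11:45-13:30, so the earliest start is 11:45.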